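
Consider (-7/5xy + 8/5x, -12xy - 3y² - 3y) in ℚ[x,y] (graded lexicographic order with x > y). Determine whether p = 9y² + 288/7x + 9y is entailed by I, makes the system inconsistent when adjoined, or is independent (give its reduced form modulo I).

9y² + 288/7x + 9y lies in I (it reduces to 0).

First compute the reduced Gröbner basis of I by Buchberger's algorithm.
f_1 = -7/5xy + 8/5x, LT = xy.
f_2 = -12xy - 3y² - 3y, LT = xy.

S(f_1,f_2): lcm = xy. S = -¼y² - 8/7x - ¼y.
  leading term y²: no divisor's leading term divides it; move -¼y² to the remainder.
  leading term x: no divisor's leading term divides it; move -8/7x to the remainder.
  leading term y: no divisor's leading term divides it; move -¼y to the remainder.
  remainder -¼y² - 8/7x - ¼y ≠ 0; add h_3 = -¼y² - 8/7x - ¼y to the basis.

S(f_1,h_3): lcm = xy². S = -32/7x² - 15/7xy.
  leading term x²: no divisor's leading term divides it; move -32/7x² to the remainder.
  leading term xy: subtract (75/49)·f_1 from -15/7xy → -120/49x
  leading term x: no divisor's leading term divides it; move -120/49x to the remainder.
  remainder -32/7x² - 120/49x ≠ 0; add h_4 = -32/7x² - 120/49x to the basis.

The other S-polynomials (S(f_2,h_3), S(f_1,h_4), S(f_2,h_4), S(h_3,h_4)) all reduce to 0 modulo the current basis, so we have a Gröbner basis.
Inter-reduce: drop elements whose leading term is divisible by another's, tail-reduce, and make monic.
Reduced Gröbner basis: {x² + 15/28x, xy - 8/7x, y² + 32/7x + y}.
Label its elements g_1 = x² + 15/28x, g_2 = xy - 8/7x, g_3 = y² + 32/7x + y.

Reduce p = 9y² + 288/7x + 9y modulo G:
  leading term y²: subtract (9)·g_3 from 9y² + 288/7x + 9y → 0
  normal form = 0.
Since the normal form is 0, p ∈ I.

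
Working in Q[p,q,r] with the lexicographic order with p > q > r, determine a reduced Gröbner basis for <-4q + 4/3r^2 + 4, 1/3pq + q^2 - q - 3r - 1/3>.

G = {pr^2 + 3p + r^4 + 3r^2 - 27r - 3, q - 1/3r^2 - 1}

f_1 = -4q + 4/3r^2 + 4, LT = q.
f_2 = 1/3pq + q^2 - q - 3r - 1/3, LT = pq.

S(f_1,f_2): lcm = pq. S = -1/3pr^2 - p - 3q^2 + 3q + 9r + 1.
  reduce S modulo (f_1, f_2):
  remainder -1/3pr^2 - p - 1/3r^4 - r^2 + 9r + 1 ≠ 0; add g_3 = -1/3pr^2 - p - 1/3r^4 - r^2 + 9r + 1 to the basis.

The other S-polynomials (S(f_1,g_3), S(f_2,g_3)) all reduce to 0 modulo the current basis, so we have a Gröbner basis.
Inter-reduce: drop elements whose leading term is divisible by another's, tail-reduce, and make monic.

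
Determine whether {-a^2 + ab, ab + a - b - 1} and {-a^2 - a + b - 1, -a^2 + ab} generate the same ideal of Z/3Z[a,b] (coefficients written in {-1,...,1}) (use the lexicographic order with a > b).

For a fixed monomial order, each ideal has a unique reduced Gröbner basis; comparing bases decides equality.
Buchberger on the first generating set:
f_1 = -a^2 + ab, LT = a^2.
f_2 = ab + a - b - 1, LT = ab.

S(f_1,f_2): lcm = a^2b. S = -a^2 - ab^2 + ab + a.
  leading term a^2: subtract (1)·f_1 from -a^2 - ab^2 + ab + a → -ab^2 + a
  leading term ab^2: subtract (-b)·f_2 from -ab^2 + a → ab + a - b^2 - b
  leading term ab: subtract (1)·f_2 from ab + a - b^2 - b → -b^2 + 1
  leading term b^2: no divisor's leading term divides it; move -b^2 to the remainder.
  leading term 1: no divisor's leading term divides it; move 1 to the remainder.
  remainder -b^2 + 1 ≠ 0; add g_3 = -b^2 + 1 to the basis.

S(f_1,g_3): leading monomials are coprime, so the S-polynomial reduces to 0 (Buchberger's first criterion).
S(f_2,g_3): lcm = ab^2. S = ab + a - b^2 - b.
  leading term ab: subtract (1)·f_2 from ab + a - b^2 - b → -b^2 + 1
  leading term b^2: subtract (1)·g_3 from -b^2 + 1 → 0
  remainder 0.

Every S-polynomial of the final basis reduces to 0, so we have a Gröbner basis.
Inter-reduce: drop elements whose leading term is divisible by another's, tail-reduce, and make monic.
Reduced Gröbner basis: {a^2 + a - b - 1, ab + a - b - 1, b^2 - 1}.

Buchberger on the second generating set:
h_1 = -a^2 - a + b - 1, LT = a^2.
h_2 = -a^2 + ab, LT = a^2.

S(h_1,h_2): lcm = a^2. S = ab + a - b + 1.
  leading term ab: no divisor's leading term divides it; move ab to the remainder.
  leading term a: no divisor's leading term divides it; move a to the remainder.
  leading term b: no divisor's leading term divides it; move -b to the remainder.
  leading term 1: no divisor's leading term divides it; move 1 to the remainder.
  remainder ab + a - b + 1 ≠ 0; add k_3 = ab + a - b + 1 to the basis.

S(h_1,k_3): lcm = a^2b. S = -a^2 - ab - a - b^2 + b.
  leading term a^2: subtract (1)·h_1 from -a^2 - ab - a - b^2 + b → -ab - b^2 + 1
  leading term ab: subtract (-1)·k_3 from -ab - b^2 + 1 → a - b^2 - b - 1
  leading term a: no divisor's leading term divides it; move a to the remainder.
  leading term b^2: no divisor's leading term divides it; move -b^2 to the remainder.
  leading term b: no divisor's leading term divides it; move -b to the remainder.
  leading term 1: no divisor's leading term divides it; move -1 to the remainder.
  remainder a - b^2 - b - 1 ≠ 0; add k_4 = a - b^2 - b - 1 to the basis.

S(h_2,k_3): lcm = a^2b. S = -a^2 - ab^2 + ab - a.
  leading term a^2: subtract (1)·h_1 from -a^2 - ab^2 + ab - a → -ab^2 + ab - b + 1
  leading term ab^2: subtract (-b)·k_3 from -ab^2 + ab - b + 1 → -ab - b^2 + 1
  leading term ab: subtract (-1)·k_3 from -ab - b^2 + 1 → a - b^2 - b - 1
  leading term a: subtract (1)·k_4 from a - b^2 - b - 1 → 0
  remainder 0.

S(h_1,k_4): lcm = a^2. S = ab^2 + ab - a - b + 1.
  leading term ab^2: subtract (b)·k_3 from ab^2 + ab - a - b + 1 → -a + b^2 + b + 1
  leading term a: subtract (-1)·k_4 from -a + b^2 + b + 1 → 0
  remainder 0.

S(h_2,k_4): lcm = a^2. S = ab^2 + a.
  leading term ab^2: subtract (b)·k_3 from ab^2 + a → -ab + a + b^2 - b
  leading term ab: subtract (-1)·k_3 from -ab + a + b^2 - b → -a + b^2 + b + 1
  leading term a: subtract (-1)·k_4 from -a + b^2 + b + 1 → 0
  remainder 0.

S(k_3,k_4): lcm = ab. S = a + b^3 + b^2 + 1.
  leading term a: subtract (1)·k_4 from a + b^3 + b^2 + 1 → b^3 - b^2 + b - 1
  leading term b^3: no divisor's leading term divides it; move b^3 to the remainder.
  leading term b^2: no divisor's leading term divides it; move -b^2 to the remainder.
  leading term b: no divisor's leading term divides it; move b to the remainder.
  leading term 1: no divisor's leading term divides it; move -1 to the remainder.
  remainder b^3 - b^2 + b - 1 ≠ 0; add k_5 = b^3 - b^2 + b - 1 to the basis.

S(h_1,k_5): leading monomials are coprime, so the S-polynomial reduces to 0 (Buchberger's first criterion).
S(h_2,k_5): leading monomials are coprime, so the S-polynomial reduces to 0 (Buchberger's first criterion).
S(k_3,k_5): lcm = ab^3. S = -ab^2 - ab + a - b^3 + b^2.
  leading term ab^2: subtract (-b)·k_3 from -ab^2 - ab + a - b^3 + b^2 → a - b^3 + b
  leading term a: subtract (1)·k_4 from a - b^3 + b → -b^3 + b^2 - b + 1
  leading term b^3: subtract (-1)·k_5 from -b^3 + b^2 - b + 1 → 0
  remainder 0.

S(k_4,k_5): leading monomials are coprime, so the S-polynomial reduces to 0 (Buchberger's first criterion).
Every S-polynomial of the final basis reduces to 0, so we have a Gröbner basis.
Inter-reduce: drop elements whose leading term is divisible by another's, tail-reduce, and make monic.
Reduced Gröbner basis: {a - b^2 - b - 1, b^3 - b^2 + b - 1}.

These differ, so the ideals are not equal.
The same test decides containment: I ⊆ J iff every generator of I reduces to 0 modulo a Gröbner basis of J.

No, the ideals differ.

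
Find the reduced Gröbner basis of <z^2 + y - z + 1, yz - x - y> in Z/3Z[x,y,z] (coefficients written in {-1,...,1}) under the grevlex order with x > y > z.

This is the nonlinear analogue of row-reducing a linear system.

f_1 = z^2 + y - z + 1, LT = z^2.
f_2 = yz - x - y, LT = yz.

S(f_1,f_2): lcm = yz^2. S = y^2 + xz + y.
  leading term y^2: no divisor's leading term divides it; move y^2 to the remainder.
  leading term xz: no divisor's leading term divides it; move xz to the remainder.
  leading term y: no divisor's leading term divides it; move y to the remainder.
  remainder y^2 + xz + y ≠ 0; add g_3 = y^2 + xz + y to the basis.

The other S-polynomials (S(f_1,g_3), S(f_2,g_3)) all reduce to 0 modulo the current basis, so we have a Gröbner basis.

G = {y^2 + xz + y, yz - x - y, z^2 + y - z + 1}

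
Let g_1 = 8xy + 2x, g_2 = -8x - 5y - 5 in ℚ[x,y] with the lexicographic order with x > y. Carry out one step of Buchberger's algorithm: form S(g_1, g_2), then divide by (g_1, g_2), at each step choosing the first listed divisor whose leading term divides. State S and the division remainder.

lcm(LM(g_1), LM(g_2)) = xy.
S = (lcm/LT(g_1))·g_1 − (lcm/LT(g_2))·g_2 = ¼x - ⅝y² - ⅝y.
Reduce S modulo (g_1, g_2) in that order:
  leading term x: subtract (-1/32)·g_2 from ¼x - ⅝y² - ⅝y → -⅝y² - 25/32y - 5/32
  leading term y²: no divisor's leading term divides it; move -⅝y² to the remainder.
  leading term y: no divisor's leading term divides it; move -25/32y to the remainder.
  leading term 1: no divisor's leading term divides it; move -5/32 to the remainder.
The remainder -⅝y² - 25/32y - 5/32 is nonzero, so it would be added as the next basis element.
An S-polynomial is built so that the two leading terms cancel; whether anything survives reduction is exactly the Gröbner-basis criterion.

S(g_1, g_2) = ¼x - ⅝y² - ⅝y; remainder on division = -⅝y² - 25/32y - 5/32.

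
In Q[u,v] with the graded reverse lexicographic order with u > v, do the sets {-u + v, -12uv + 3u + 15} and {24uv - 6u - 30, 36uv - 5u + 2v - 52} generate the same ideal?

No, the ideals differ.

For a fixed monomial order, each ideal has a unique reduced Gröbner basis; comparing bases decides equality.
Buchberger on the first generating set:
f_1 = -u + v, LT = u.
f_2 = -12uv + 3u + 15, LT = uv.

S(f_1,f_2): lcm = uv. S = -v^{2} + \tfrac{1}{4}u + \tfrac{5}{4}.
  reduce S modulo (f_1, f_2):
  remainder -v^{2} + \tfrac{1}{4}v + \tfrac{5}{4} ≠ 0; add g_3 = -v^{2} + \tfrac{1}{4}v + \tfrac{5}{4} to the basis.

The other S-polynomials (S(f_1,g_3), S(f_2,g_3)) all reduce to 0 modulo the current basis, so we have a Gröbner basis.
Inter-reduce: drop elements whose leading term is divisible by another's, tail-reduce, and make monic.
Reduced Gröbner basis: {v^{2} - \tfrac{1}{4}v - \tfrac{5}{4}, u - v}.

Buchberger on the second generating set:
h_1 = 24uv - 6u - 30, LT = uv.
h_2 = 36uv - 5u + 2v - 52, LT = uv.

S(h_1,h_2): lcm = uv. S = -\tfrac{1}{9}u - \tfrac{1}{18}v + \tfrac{7}{36}.
  reduce S modulo (h_1, h_2):
  remainder -\tfrac{1}{9}u - \tfrac{1}{18}v + \tfrac{7}{36} ≠ 0; add k_3 = -\tfrac{1}{9}u - \tfrac{1}{18}v + \tfrac{7}{36} to the basis.

S(h_1,k_3): lcm = uv. S = -\tfrac{1}{2}v^{2} - \tfrac{1}{4}u + \tfrac{7}{4}v - \tfrac{5}{4}.
  reduce S modulo (h_1, h_2, k_3):
  remainder -\tfrac{1}{2}v^{2} + \tfrac{15}{8}v - \tfrac{27}{16} ≠ 0; add k_4 = -\tfrac{1}{2}v^{2} + \tfrac{15}{8}v - \tfrac{27}{16} to the basis.

The other S-polynomials (S(h_2,k_3), S(h_1,k_4), S(h_2,k_4), S(k_3,k_4)) all reduce to 0 modulo the current basis, so we have a Gröbner basis.
Inter-reduce: drop elements whose leading term is divisible by another's, tail-reduce, and make monic.
Reduced Gröbner basis: {v^{2} - \tfrac{15}{4}v + \tfrac{27}{8}, u + \tfrac{1}{2}v - \tfrac{7}{4}}.

Since the reduced bases disagree, the two ideals are not the same.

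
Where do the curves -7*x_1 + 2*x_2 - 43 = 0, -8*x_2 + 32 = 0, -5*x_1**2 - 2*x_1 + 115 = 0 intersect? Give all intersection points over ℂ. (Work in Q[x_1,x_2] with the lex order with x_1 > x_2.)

Compute a lex Gröbner basis by Buchberger's algorithm.
f_1 = -7*x_1 + 2*x_2 - 43, LT = x_1.
f_2 = -8*x_2 + 32, LT = x_2.
f_3 = -5*x_1**2 - 2*x_1 + 115, LT = x_1**2.

The S-polynomials (S(f_1,f_2), S(f_1,f_3), S(f_2,f_3)) all reduce to 0 modulo the current basis, so we have a Gröbner basis.
Inter-reduce: drop elements whose leading term is divisible by another's, tail-reduce, and make monic.
Reduced Gröbner basis: {x_1 + 5, x_2 - 4}.

Since the basis is lex-ordered, x_2 - 4 is univariate in x_2. Its roots are {4}. Back-substituting each root into the other basis elements fixes the other coordinates.
  x_2 = 4: the earlier basis element becomes x_1 + 5 = 0, giving x_1 = -5 — point (-5, 4).
Substituting each solution back into the original system confirms all equations vanish.
A lex Gröbner basis triangularizes the system, enabling back-substitution.

{(-5, 4)}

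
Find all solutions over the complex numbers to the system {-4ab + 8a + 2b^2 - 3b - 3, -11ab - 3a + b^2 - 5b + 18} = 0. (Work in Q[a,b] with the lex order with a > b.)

Compute a lex Gröbner basis by Buchberger's algorithm.
f_1 = -4ab + 8a + 2b^2 - 3b - 3, LT = ab.
f_2 = -11ab - 3a + b^2 - 5b + 18, LT = ab.

S(f_1,f_2): lcm = ab. S = -25/11a - 9/22b^2 + 13/44b + 105/44.
  leading term a: no divisor's leading term divides it; move -25/11a to the remainder.
  leading term b^2: no divisor's leading term divides it; move -9/22b^2 to the remainder.
  leading term b: no divisor's leading term divides it; move 13/44b to the remainder.
  leading term 1: no divisor's leading term divides it; move 105/44 to the remainder.
  remainder -25/11a - 9/22b^2 + 13/44b + 105/44 ≠ 0; add h_3 = -25/11a - 9/22b^2 + 13/44b + 105/44 to the basis.

S(f_1,h_3): lcm = ab. S = -2a - 9/50b^3 - 37/100b^2 + 9/5b + 3/4.
  leading term a: subtract (22/25)·h_3 from -2a - 9/50b^3 - 37/100b^2 + 9/5b + 3/4 → -9/50b^3 - 1/100b^2 + 77/50b - 27/20
  leading term b^3: no divisor's leading term divides it; move -9/50b^3 to the remainder.
  leading term b^2: no divisor's leading term divides it; move -1/100b^2 to the remainder.
  leading term b: no divisor's leading term divides it; move 77/50b to the remainder.
  leading term 1: no divisor's leading term divides it; move -27/20 to the remainder.
  remainder -9/50b^3 - 1/100b^2 + 77/50b - 27/20 ≠ 0; add h_4 = -9/50b^3 - 1/100b^2 + 77/50b - 27/20 to the basis.

The other S-polynomials (S(f_2,h_3), S(f_1,h_4), S(f_2,h_4), S(h_3,h_4)) all reduce to 0 modulo the current basis, so we have a Gröbner basis.
Inter-reduce: drop elements whose leading term is divisible by another's, tail-reduce, and make monic.
Reduced Gröbner basis: {a + 9/50b^2 - 13/100b - 21/20, b^3 + 1/18b^2 - 77/9b + 15/2}.

Since the basis is lex-ordered, b^3 + 1/18b^2 - 77/9b + 15/2 is univariate in b. Its roots are {1, -19/36 + sqrt(10081)/36, -sqrt(10081)/36 - 19/36}. Back-substituting each root into the other basis elements fixes the other coordinates.
  b = 1: the earlier basis element becomes a - 1 = 0, giving a = 1 — point (1, 1).
  b = -19/36 + sqrt(10081)/36: the earlier basis element becomes a - 2*sqrt(10081)/225 + 211/450 = 0, giving a = -211/450 + 2*sqrt(10081)/225 — point (-211/450 + 2*sqrt(10081)/225, -19/36 + sqrt(10081)/36).
  b = -sqrt(10081)/36 - 19/36: the earlier basis element becomes a + 211/450 + 2*sqrt(10081)/225 = 0, giving a = -2*sqrt(10081)/225 - 211/450 — point (-2*sqrt(10081)/225 - 211/450, -sqrt(10081)/36 - 19/36).

{(1, 1), (-211/450 + 2*sqrt(10081)/225, -19/36 + sqrt(10081)/36), (-2*sqrt(10081)/225 - 211/450, -sqrt(10081)/36 - 19/36)}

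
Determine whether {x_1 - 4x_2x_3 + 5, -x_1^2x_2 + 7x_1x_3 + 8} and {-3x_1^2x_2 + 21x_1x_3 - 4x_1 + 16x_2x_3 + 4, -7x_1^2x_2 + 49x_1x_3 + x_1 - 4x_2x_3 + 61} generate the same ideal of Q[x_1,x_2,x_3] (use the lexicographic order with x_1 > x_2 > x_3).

Since reduced Gröbner bases are canonical representatives of ideals under a given ordering, it suffices to compute and compare them.
Buchberger on the first generating set:
f_1 = x_1 - 4x_2x_3 + 5, LT = x_1.
f_2 = -x_1^2x_2 + 7x_1x_3 + 8, LT = x_1^2x_2.

S(f_1,f_2): lcm = x_1^2x_2. S = -4x_1x_2^2x_3 + 5x_1x_2 + 7x_1x_3 + 8.
  reduce S modulo (f_1, f_2):
  remainder -16x_2^3x_3^2 + 40x_2^2x_3 + 28x_2x_3^2 - 25x_2 - 35x_3 + 8 ≠ 0; add g_3 = -16x_2^3x_3^2 + 40x_2^2x_3 + 28x_2x_3^2 - 25x_2 - 35x_3 + 8 to the basis.

The other S-polynomials (S(f_1,g_3), S(f_2,g_3)) all reduce to 0 modulo the current basis, so we have a Gröbner basis.
Inter-reduce: drop elements whose leading term is divisible by another's, tail-reduce, and make monic.
Reduced Gröbner basis: {x_1 - 4x_2x_3 + 5, x_2^3x_3^2 - 5/2x_2^2x_3 - 7/4x_2x_3^2 + 25/16x_2 + 35/16x_3 - 1/2}.

Buchberger on the second generating set:
h_1 = -3x_1^2x_2 + 21x_1x_3 - 4x_1 + 16x_2x_3 + 4, LT = x_1^2x_2.
h_2 = -7x_1^2x_2 + 49x_1x_3 + x_1 - 4x_2x_3 + 61, LT = x_1^2x_2.

S(h_1,h_2): lcm = x_1^2x_2. S = 31/21x_1 - 124/21x_2x_3 + 155/21.
  reduce S modulo (h_1, h_2):
  remainder 31/21x_1 - 124/21x_2x_3 + 155/21 ≠ 0; add k_3 = 31/21x_1 - 124/21x_2x_3 + 155/21 to the basis.

S(h_1,k_3): lcm = x_1^2x_2. S = 4x_1x_2^2x_3 - 5x_1x_2 - 7x_1x_3 + 4/3x_1 - 16/3x_2x_3 - 4/3.
  reduce S modulo (h_1, h_2, k_3):
  remainder 16x_2^3x_3^2 - 40x_2^2x_3 - 28x_2x_3^2 + 25x_2 + 35x_3 - 8 ≠ 0; add k_4 = 16x_2^3x_3^2 - 40x_2^2x_3 - 28x_2x_3^2 + 25x_2 + 35x_3 - 8 to the basis.

The other S-polynomials (S(h_2,k_3), S(h_1,k_4), S(h_2,k_4), S(k_3,k_4)) all reduce to 0 modulo the current basis, so we have a Gröbner basis.
Inter-reduce: drop elements whose leading term is divisible by another's, tail-reduce, and make monic.
Reduced Gröbner basis: {x_1 - 4x_2x_3 + 5, x_2^3x_3^2 - 5/2x_2^2x_3 - 7/4x_2x_3^2 + 25/16x_2 + 35/16x_3 - 1/2}.

Same reduced basis, so the two generating sets span the same ideal.

Yes, the ideals are equal.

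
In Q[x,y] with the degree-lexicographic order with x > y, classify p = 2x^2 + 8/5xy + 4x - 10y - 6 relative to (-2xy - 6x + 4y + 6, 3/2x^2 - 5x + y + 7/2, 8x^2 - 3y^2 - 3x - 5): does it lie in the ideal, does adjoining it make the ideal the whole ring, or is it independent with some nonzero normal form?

First compute the reduced Gröbner basis of I by Buchberger's algorithm.
f_1 = -2xy - 6x + 4y + 6, LT = xy.
f_2 = 3/2x^2 - 5x + y + 7/2, LT = x^2.
f_3 = 8x^2 - 3y^2 - 3x - 5, LT = x^2.

S(f_1,f_2): lcm = x^2y. S = 3x^2 + 4/3xy - 2/3y^2 - 3x - 7/3y.
  leading term x^2: subtract (2)·f_2 from 3x^2 + 4/3xy - 2/3y^2 - 3x - 7/3y → 4/3xy - 2/3y^2 + 7x - 13/3y - 7
  leading term xy: subtract (-2/3)·f_1 from 4/3xy - 2/3y^2 + 7x - 13/3y - 7 → -2/3y^2 + 3x - 5/3y - 3
  leading term y^2: no divisor's leading term divides it; move -2/3y^2 to the remainder.
  leading term x: no divisor's leading term divides it; move 3x to the remainder.
  leading term y: no divisor's leading term divides it; move -5/3y to the remainder.
  leading term 1: no divisor's leading term divides it; move -3 to the remainder.
  remainder -2/3y^2 + 3x - 5/3y - 3 ≠ 0; add h_4 = -2/3y^2 + 3x - 5/3y - 3 to the basis.

S(f_1,f_3): lcm = x^2y. S = 3/8y^3 + 3x^2 - 13/8xy - 3x + 5/8y.
  leading term y^3: subtract (-9/16y)·h_4 from 3/8y^3 + 3x^2 - 13/8xy - 3x + 5/8y → 3x^2 + 1/16xy - 15/16y^2 - 3x - 17/16y
  leading term x^2: subtract (2)·f_2 from 3x^2 + 1/16xy - 15/16y^2 - 3x - 17/16y → 1/16xy - 15/16y^2 + 7x - 49/16y - 7
  leading term xy: subtract (-1/32)·f_1 from 1/16xy - 15/16y^2 + 7x - 49/16y - 7 → -15/16y^2 + 109/16x - 47/16y - 109/16
  leading term y^2: subtract (45/32)·h_4 from -15/16y^2 + 109/16x - 47/16y - 109/16 → 83/32x - 19/32y - 83/32
  leading term x: no divisor's leading term divides it; move 83/32x to the remainder.
  leading term y: no divisor's leading term divides it; move -19/32y to the remainder.
  leading term 1: no divisor's leading term divides it; move -83/32 to the remainder.
  remainder 83/32x - 19/32y - 83/32 ≠ 0; add h_5 = 83/32x - 19/32y - 83/32 to the basis.

S(f_2,f_3): lcm = x^2. S = 3/8y^2 - 71/24x + 2/3y + 71/24.
  leading term y^2: subtract (-9/16)·h_4 from 3/8y^2 - 71/24x + 2/3y + 71/24 → -61/48x - 13/48y + 61/48
  leading term x: subtract (-122/249)·h_5 from -61/48x - 13/48y + 61/48 → -373/664y
  leading term y: no divisor's leading term divides it; move -373/664y to the remainder.
  remainder -373/664y ≠ 0; add h_6 = -373/664y to the basis.

S(f_1,h_4): lcm = xy^2. S = 9/2x^2 + 1/2xy - 2y^2 - 9/2x - 3y.
  leading term x^2: subtract (3)·f_2 from 9/2x^2 + 1/2xy - 2y^2 - 9/2x - 3y → 1/2xy - 2y^2 + 21/2x - 6y - 21/2
  leading term xy: subtract (-1/4)·f_1 from 1/2xy - 2y^2 + 21/2x - 6y - 21/2 → -2y^2 + 9x - 5y - 9
  leading term y^2: subtract (3)·h_4 from -2y^2 + 9x - 5y - 9 → 0
  remainder 0.

S(f_2,h_4): leading monomials are coprime, so the S-polynomial reduces to 0 (Buchberger's first criterion).
S(f_3,h_4): leading monomials are coprime, so the S-polynomial reduces to 0 (Buchberger's first criterion).
S(f_1,h_5): lcm = xy. S = 19/83y^2 + 3x - y - 3.
  leading term y^2: subtract (-57/166)·h_4 from 19/83y^2 + 3x - y - 3 → 669/166x - 261/166y - 669/166
  leading term x: subtract (10704/6889)·h_5 from 669/166x - 261/166y - 669/166 → -4476/6889y
  leading term y: subtract (96/83)·h_6 from -4476/6889y → 0
  remainder 0.

S(f_2,h_5): lcm = x^2. S = 19/83xy - 7/3x + 2/3y + 7/3.
  leading term xy: subtract (-19/166)·f_1 from 19/83xy - 7/3x + 2/3y + 7/3 → -752/249x + 280/249y + 752/249
  leading term x: subtract (-24064/20667)·h_5 from -752/249x + 280/249y + 752/249 → 2984/6889y
  leading term y: subtract (-64/83)·h_6 from 2984/6889y → 0
  remainder 0.

S(f_3,h_5): lcm = x^2. S = 19/83xy - 3/8y^2 + 5/8x - 5/8.
  leading term xy: subtract (-19/166)·f_1 from 19/83xy - 3/8y^2 + 5/8x - 5/8 → -3/8y^2 - 41/664x + 38/83y + 41/664
  leading term y^2: subtract (9/16)·h_4 from -3/8y^2 - 41/664x + 38/83y + 41/664 → -2323/1328x + 1853/1328y + 2323/1328
  leading term x: subtract (-4646/6889)·h_5 from -2323/1328x + 1853/1328y + 2323/1328 → 54831/55112y
  leading term y: subtract (-147/83)·h_6 from 54831/55112y → 0
  remainder 0.

S(h_4,h_5): leading monomials are coprime, so the S-polynomial reduces to 0 (Buchberger's first criterion).
S(f_1,h_6): lcm = xy. S = 3x - 2y - 3.
  leading term x: subtract (96/83)·h_5 from 3x - 2y - 3 → -109/83y
  leading term y: subtract (872/373)·h_6 from -109/83y → 0
  remainder 0.

S(f_2,h_6): leading monomials are coprime, so the S-polynomial reduces to 0 (Buchberger's first criterion).
S(f_3,h_6): leading monomials are coprime, so the S-polynomial reduces to 0 (Buchberger's first criterion).
S(h_4,h_6): lcm = y^2. S = -9/2x + 5/2y + 9/2.
  leading term x: subtract (-144/83)·h_5 from -9/2x + 5/2y + 9/2 → 122/83y
  leading term y: subtract (-976/373)·h_6 from 122/83y → 0
  remainder 0.

S(h_5,h_6): leading monomials are coprime, so the S-polynomial reduces to 0 (Buchberger's first criterion).
Every S-polynomial of the final basis reduces to 0, so we have a Gröbner basis.
Inter-reduce: drop elements whose leading term is divisible by another's, tail-reduce, and make monic.
Reduced Gröbner basis: {x - 1, y}.
Label its elements g_1 = x - 1, g_2 = y.

Reduce p = 2x^2 + 8/5xy + 4x - 10y - 6 modulo G:
  leading term x^2: subtract (2x)·g_1 from 2x^2 + 8/5xy + 4x - 10y - 6 → 8/5xy + 6x - 10y - 6
  leading term xy: subtract (8/5y)·g_1 from 8/5xy + 6x - 10y - 6 → 6x - 42/5y - 6
  leading term x: subtract (6)·g_1 from 6x - 42/5y - 6 → -42/5y
  leading term y: subtract (-42/5)·g_2 from -42/5y → 0
  normal form = 0.
Since the normal form is 0, p ∈ I.

2x^2 + 8/5xy + 4x - 10y - 6 lies in I (it reduces to 0).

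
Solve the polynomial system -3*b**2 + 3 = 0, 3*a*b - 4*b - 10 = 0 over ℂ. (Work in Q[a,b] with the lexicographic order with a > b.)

Compute a lex Gröbner basis by Buchberger's algorithm.
f_1 = -3*b**2 + 3, LT = b**2.
f_2 = 3*a*b - 4*b - 10, LT = a*b.

S(f_1,f_2): lcm = a*b**2. S = -a + 4/3*b**2 + 10/3*b.
  leading term a: no divisor's leading term divides it; move -a to the remainder.
  leading term b**2: subtract (-4/9)·f_1 from 4/3*b**2 + 10/3*b → 10/3*b + 4/3
  leading term b: no divisor's leading term divides it; move 10/3*b to the remainder.
  leading term 1: no divisor's leading term divides it; move 4/3 to the remainder.
  remainder -a + 10/3*b + 4/3 ≠ 0; add h_3 = -a + 10/3*b + 4/3 to the basis.

S(f_1,h_3): leading monomials are coprime, so the S-polynomial reduces to 0 (Buchberger's first criterion).
S(f_2,h_3): lcm = a*b. S = 10/3*b**2 - 10/3.
  leading term b**2: subtract (-10/9)·f_1 from 10/3*b**2 - 10/3 → 0
  remainder 0.

Every S-polynomial of the final basis reduces to 0, so we have a Gröbner basis.
Inter-reduce: drop elements whose leading term is divisible by another's, tail-reduce, and make monic.
Reduced Gröbner basis: {a - 10/3*b - 4/3, b**2 - 1}.

A lex Gröbner basis eliminates variables successively. Here b**2 - 1 depends only on b, with roots {-1, 1}; lifting each root through the earlier basis elements recovers the full solutions.
  b = -1: the earlier basis element becomes a + 2 = 0, giving a = -2 — point (-2, -1).
  b = 1: the earlier basis element becomes a - 14/3 = 0, giving a = 14/3 — point (14/3, 1).
Each listed point satisfies every original equation (direct substitution).

{(-2, -1), (14/3, 1)}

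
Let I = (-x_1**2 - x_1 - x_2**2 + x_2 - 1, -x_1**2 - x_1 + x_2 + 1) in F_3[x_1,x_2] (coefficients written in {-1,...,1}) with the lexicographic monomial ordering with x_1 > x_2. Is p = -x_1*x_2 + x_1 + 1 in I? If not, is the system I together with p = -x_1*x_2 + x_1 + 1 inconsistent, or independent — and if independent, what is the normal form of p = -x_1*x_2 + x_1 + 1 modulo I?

Adjoining -x_1*x_2 + x_1 + 1 makes the ideal the whole ring: the system is inconsistent.

First compute the reduced Gröbner basis of I by Buchberger's algorithm.
f_1 = -x_1**2 - x_1 - x_2**2 + x_2 - 1, LT = x_1**2.
f_2 = -x_1**2 - x_1 + x_2 + 1, LT = x_1**2.

S(f_1,f_2): lcm = x_1**2. S = x_2**2 - 1.
  leading term x_2**2: no divisor's leading term divides it; move x_2**2 to the remainder.
  leading term 1: no divisor's leading term divides it; move -1 to the remainder.
  remainder x_2**2 - 1 ≠ 0; add h_3 = x_2**2 - 1 to the basis.

The other S-polynomials (S(f_1,h_3), S(f_2,h_3)) all reduce to 0 modulo the current basis, so we have a Gröbner basis.
Inter-reduce: drop elements whose leading term is divisible by another's, tail-reduce, and make monic.
Reduced Gröbner basis: {x_1**2 + x_1 - x_2 - 1, x_2**2 - 1}.
Label its elements g_1 = x_1**2 + x_1 - x_2 - 1, g_2 = x_2**2 - 1.

Reduce p = -x_1*x_2 + x_1 + 1 modulo G:
  leading term x_1*x_2: no divisor's leading term divides it; move -x_1*x_2 to the remainder.
  leading term x_1: no divisor's leading term divides it; move x_1 to the remainder.
  leading term 1: no divisor's leading term divides it; move 1 to the remainder.
  normal form = -x_1*x_2 + x_1 + 1.
The normal form is nonzero, so p ∉ I. Since p minus its normal form lies in I, I + (p) = I + (r) where r = -x_1*x_2 + x_1 + 1; decide whether this ideal is the whole ring.
Run Buchberger on G together with r (pairs among the g_i already reduce to 0 since G is a Gröbner basis):
g_1 = x_1**2 + x_1 - x_2 - 1, LT = x_1**2.
g_2 = x_2**2 - 1, LT = x_2**2.
r = -x_1*x_2 + x_1 + 1, LT = x_1*x_2.

S(g_1,r): lcm = x_1**2*x_2. S = x_1**2 + x_1*x_2 + x_1 - x_2**2 - x_2.
  leading term x_1**2: subtract (1)·g_1 from x_1**2 + x_1*x_2 + x_1 - x_2**2 - x_2 → x_1*x_2 - x_2**2 + 1
  leading term x_1*x_2: subtract (-1)·r from x_1*x_2 - x_2**2 + 1 → x_1 - x_2**2 - 1
  leading term x_1: no divisor's leading term divides it; move x_1 to the remainder.
  leading term x_2**2: subtract (-1)·g_2 from -x_2**2 - 1 → 1
  leading term 1: no divisor's leading term divides it; move 1 to the remainder.
  remainder x_1 + 1 ≠ 0; add m_4 = x_1 + 1 to the basis.

S(g_2,r): lcm = x_1*x_2**2. S = x_1*x_2 - x_1 + x_2.
  leading term x_1*x_2: subtract (-1)·r from x_1*x_2 - x_1 + x_2 → x_2 + 1
  leading term x_2: no divisor's leading term divides it; move x_2 to the remainder.
  leading term 1: no divisor's leading term divides it; move 1 to the remainder.
  remainder x_2 + 1 ≠ 0; add m_5 = x_2 + 1 to the basis.

S(r,m_4): lcm = x_1*x_2. S = -x_1 - x_2 - 1.
  leading term x_1: subtract (-1)·m_4 from -x_1 - x_2 - 1 → -x_2
  leading term x_2: subtract (-1)·m_5 from -x_2 → 1
  leading term 1: no divisor's leading term divides it; move 1 to the remainder.
  remainder 1 ≠ 0; add m_6 = 1 to the basis.

The other S-polynomials (S(g_1,g_2), S(g_1,m_4), S(g_2,m_4), S(g_1,m_5), S(g_2,m_5), S(r,m_5), S(m_4,m_5), S(g_1,m_6), S(g_2,m_6), S(r,m_6), S(m_4,m_6), S(m_5,m_6)) all reduce to 0 modulo the current basis, so we have a Gröbner basis.
Inter-reduce: drop elements whose leading term is divisible by another's, tail-reduce, and make monic.
Reduced Gröbner basis: {1}.
The reduced Gröbner basis of I + (p) is {1}: the ideal is the whole ring, so the enlarged system has no common solution — adjoining p is inconsistent.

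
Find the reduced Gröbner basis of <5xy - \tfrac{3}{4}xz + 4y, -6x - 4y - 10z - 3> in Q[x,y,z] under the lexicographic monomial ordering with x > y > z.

G = {x + \tfrac{2}{3}y + \tfrac{5}{3}z + \tfrac{1}{2}, y^{2} + \tfrac{47}{20}yz - \tfrac{9}{20}y - \tfrac{3}{8}z^{2} - \tfrac{9}{80}z}

This is the nonlinear analogue of row-reducing a linear system.

f_1 = 5xy - \tfrac{3}{4}xz + 4y, LT = xy.
f_2 = -6x - 4y - 10z - 3, LT = x.

S(f_1,f_2): lcm = xy. S = -\tfrac{3}{20}xz - \tfrac{2}{3}y^{2} - \tfrac{5}{3}yz + \tfrac{3}{10}y.
  leading term xz: subtract (\tfrac{1}{40}z)·f_2 from -\tfrac{3}{20}xz - \tfrac{2}{3}y^{2} - \tfrac{5}{3}yz + \tfrac{3}{10}y → -\tfrac{2}{3}y^{2} - \tfrac{47}{30}yz + \tfrac{3}{10}y + \tfrac{1}{4}z^{2} + \tfrac{3}{40}z
  leading term y^{2}: no divisor's leading term divides it; move -\tfrac{2}{3}y^{2} to the remainder.
  leading term yz: no divisor's leading term divides it; move -\tfrac{47}{30}yz to the remainder.
  leading term y: no divisor's leading term divides it; move \tfrac{3}{10}y to the remainder.
  leading term z^{2}: no divisor's leading term divides it; move \tfrac{1}{4}z^{2} to the remainder.
  leading term z: no divisor's leading term divides it; move \tfrac{3}{40}z to the remainder.
  remainder -\tfrac{2}{3}y^{2} - \tfrac{47}{30}yz + \tfrac{3}{10}y + \tfrac{1}{4}z^{2} + \tfrac{3}{40}z ≠ 0; add g_3 = -\tfrac{2}{3}y^{2} - \tfrac{47}{30}yz + \tfrac{3}{10}y + \tfrac{1}{4}z^{2} + \tfrac{3}{40}z to the basis.

The other S-polynomials (S(f_1,g_3), S(f_2,g_3)) all reduce to 0 modulo the current basis, so we have a Gröbner basis.
Inter-reduce: drop elements whose leading term is divisible by another's, tail-reduce, and make monic.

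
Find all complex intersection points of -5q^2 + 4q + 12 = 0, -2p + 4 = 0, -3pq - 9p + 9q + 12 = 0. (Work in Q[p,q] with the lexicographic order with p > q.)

{(2, 2)}

Compute a lex Gröbner basis by Buchberger's algorithm.
f_1 = -5q^2 + 4q + 12, LT = q^2.
f_2 = -2p + 4, LT = p.
f_3 = -3pq - 9p + 9q + 12, LT = pq.

S(f_1,f_3): lcm = pq^2. S = -19/5pq - 12/5p + 3q^2 + 4q.
  leading term pq: subtract (19/10q)·f_2 from -19/5pq - 12/5p + 3q^2 + 4q → -12/5p + 3q^2 - 18/5q
  leading term p: subtract (6/5)·f_2 from -12/5p + 3q^2 - 18/5q → 3q^2 - 18/5q - 24/5
  leading term q^2: subtract (-3/5)·f_1 from 3q^2 - 18/5q - 24/5 → -6/5q + 12/5
  leading term q: no divisor's leading term divides it; move -6/5q to the remainder.
  leading term 1: no divisor's leading term divides it; move 12/5 to the remainder.
  remainder -6/5q + 12/5 ≠ 0; add h_4 = -6/5q + 12/5 to the basis.

The other S-polynomials (S(f_1,f_2), S(f_2,f_3), S(f_1,h_4), S(f_2,h_4), S(f_3,h_4)) all reduce to 0 modulo the current basis, so we have a Gröbner basis.
Inter-reduce: drop elements whose leading term is divisible by another's, tail-reduce, and make monic.
Reduced Gröbner basis: {p - 2, q - 2}.

From the last basis element, q - 2 = 0, so q takes values in {2}. Each choice, substituted upward through the basis, yields the corresponding point(s) of the solution set.
  q = 2: the earlier basis element becomes p - 2 = 0, giving p = 2 — point (2, 2).
Check: every point annihilates each of the original generators.
A lex Gröbner basis triangularizes the system, enabling back-substitution.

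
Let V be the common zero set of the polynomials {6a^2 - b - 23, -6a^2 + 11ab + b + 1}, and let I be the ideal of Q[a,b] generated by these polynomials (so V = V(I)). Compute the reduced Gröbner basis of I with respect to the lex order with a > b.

Buchberger's algorithm terminates because the ascending chain of leading-term ideals stabilizes.

f_1 = 6a^2 - b - 23, LT = a^2.
f_2 = -6a^2 + 11ab + b + 1, LT = a^2.

S(f_1,f_2): lcm = a^2. S = 11/6ab - 11/3.
  leading term ab: no divisor's leading term divides it; move 11/6ab to the remainder.
  leading term 1: no divisor's leading term divides it; move -11/3 to the remainder.
  remainder 11/6ab - 11/3 ≠ 0; add g_3 = 11/6ab - 11/3 to the basis.

S(f_1,g_3): lcm = a^2b. S = 2a - 1/6b^2 - 23/6b.
  leading term a: no divisor's leading term divides it; move 2a to the remainder.
  leading term b^2: no divisor's leading term divides it; move -1/6b^2 to the remainder.
  leading term b: no divisor's leading term divides it; move -23/6b to the remainder.
  remainder 2a - 1/6b^2 - 23/6b ≠ 0; add g_4 = 2a - 1/6b^2 - 23/6b to the basis.

S(g_3,g_4): lcm = ab. S = 1/12b^3 + 23/12b^2 - 2.
  leading term b^3: no divisor's leading term divides it; move 1/12b^3 to the remainder.
  leading term b^2: no divisor's leading term divides it; move 23/12b^2 to the remainder.
  leading term 1: no divisor's leading term divides it; move -2 to the remainder.
  remainder 1/12b^3 + 23/12b^2 - 2 ≠ 0; add g_5 = 1/12b^3 + 23/12b^2 - 2 to the basis.

The other S-polynomials (S(f_2,g_3), S(f_1,g_4), S(f_2,g_4), S(f_1,g_5), S(f_2,g_5), S(g_3,g_5), S(g_4,g_5)) all reduce to 0 modulo the current basis, so we have a Gröbner basis.
Inter-reduce: drop elements whose leading term is divisible by another's, tail-reduce, and make monic.

G = {a - 1/12b^2 - 23/12b, b^3 + 23b^2 - 24}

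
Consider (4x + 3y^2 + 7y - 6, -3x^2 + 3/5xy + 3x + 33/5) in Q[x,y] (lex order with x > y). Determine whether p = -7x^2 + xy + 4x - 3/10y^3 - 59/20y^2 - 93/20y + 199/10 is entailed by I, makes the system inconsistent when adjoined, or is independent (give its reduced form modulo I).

-7x^2 + xy + 4x - 3/10y^3 - 59/20y^2 - 93/20y + 199/10 lies in I (it reduces to 0).

First compute the reduced Gröbner basis of I by Buchberger's algorithm.
f_1 = 4x + 3y^2 + 7y - 6, LT = x.
f_2 = -3x^2 + 3/5xy + 3x + 33/5, LT = x^2.

S(f_1,f_2): lcm = x^2. S = 3/4xy^2 + 39/20xy - 1/2x + 11/5.
  leading term xy^2: subtract (3/16y^2)·f_1 from 3/4xy^2 + 39/20xy - 1/2x + 11/5 → 39/20xy - 1/2x - 9/16y^4 - 21/16y^3 + 9/8y^2 + 11/5
  leading term xy: subtract (39/80y)·f_1 from 39/20xy - 1/2x - 9/16y^4 - 21/16y^3 + 9/8y^2 + 11/5 → -1/2x - 9/16y^4 - 111/40y^3 - 183/80y^2 + 117/40y + 11/5
  leading term x: subtract (-1/8)·f_1 from -1/2x - 9/16y^4 - 111/40y^3 - 183/80y^2 + 117/40y + 11/5 → -9/16y^4 - 111/40y^3 - 153/80y^2 + 19/5y + 29/20
  leading term y^4: no divisor's leading term divides it; move -9/16y^4 to the remainder.
  leading term y^3: no divisor's leading term divides it; move -111/40y^3 to the remainder.
  leading term y^2: no divisor's leading term divides it; move -153/80y^2 to the remainder.
  leading term y: no divisor's leading term divides it; move 19/5y to the remainder.
  leading term 1: no divisor's leading term divides it; move 29/20 to the remainder.
  remainder -9/16y^4 - 111/40y^3 - 153/80y^2 + 19/5y + 29/20 ≠ 0; add h_3 = -9/16y^4 - 111/40y^3 - 153/80y^2 + 19/5y + 29/20 to the basis.

The other S-polynomials (S(f_1,h_3), S(f_2,h_3)) all reduce to 0 modulo the current basis, so we have a Gröbner basis.
Inter-reduce: drop elements whose leading term is divisible by another's, tail-reduce, and make monic.
Reduced Gröbner basis: {x + 3/4y^2 + 7/4y - 3/2, y^4 + 74/15y^3 + 17/5y^2 - 304/45y - 116/45}.
Label its elements g_1 = x + 3/4y^2 + 7/4y - 3/2, g_2 = y^4 + 74/15y^3 + 17/5y^2 - 304/45y - 116/45.

Reduce p = -7x^2 + xy + 4x - 3/10y^3 - 59/20y^2 - 93/20y + 199/10 modulo G:
  leading term x^2: subtract (-7x)·g_1 from -7x^2 + xy + 4x - 3/10y^3 - 59/20y^2 - 93/20y + 199/10 → 21/4xy^2 + 53/4xy - 13/2x - 3/10y^3 - 59/20y^2 - 93/20y + 199/10
  leading term xy^2: subtract (21/4y^2)·g_1 from 21/4xy^2 + 53/4xy - 13/2x - 3/10y^3 - 59/20y^2 - 93/20y + 199/10 → 53/4xy - 13/2x - 63/16y^4 - 759/80y^3 + 197/40y^2 - 93/20y + 199/10
  leading term xy: subtract (53/4y)·g_1 from 53/4xy - 13/2x - 63/16y^4 - 759/80y^3 + 197/40y^2 - 93/20y + 199/10 → -13/2x - 63/16y^4 - 777/40y^3 - 1461/80y^2 + 609/40y + 199/10
  leading term x: subtract (-13/2)·g_1 from -13/2x - 63/16y^4 - 777/40y^3 - 1461/80y^2 + 609/40y + 199/10 → -63/16y^4 - 777/40y^3 - 1071/80y^2 + 133/5y + 203/20
  leading term y^4: subtract (-63/16)·g_2 from -63/16y^4 - 777/40y^3 - 1071/80y^2 + 133/5y + 203/20 → 0
  normal form = 0.
Since the normal form is 0, p ∈ I.

The remainder on division by a Gröbner basis is unique — it is the normal form.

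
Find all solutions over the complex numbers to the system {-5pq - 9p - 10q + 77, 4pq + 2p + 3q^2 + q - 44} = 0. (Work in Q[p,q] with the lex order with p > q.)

{(3, 2), (22/65 + 209*sqrt(14)*I/130, -11/15 - 11*sqrt(14)*I/15), (22/65 - 209*sqrt(14)*I/130, -11/15 + 11*sqrt(14)*I/15)}

Compute a lex Gröbner basis by Buchberger's algorithm.
f_1 = -5pq - 9p - 10q + 77, LT = pq.
f_2 = 4pq + 2p + 3q^2 + q - 44, LT = pq.

S(f_1,f_2): lcm = pq. S = 13/10p - 3/4q^2 + 7/4q - 22/5.
  leading term p: no divisor's leading term divides it; move 13/10p to the remainder.
  leading term q^2: no divisor's leading term divides it; move -3/4q^2 to the remainder.
  leading term q: no divisor's leading term divides it; move 7/4q to the remainder.
  leading term 1: no divisor's leading term divides it; move -22/5 to the remainder.
  remainder 13/10p - 3/4q^2 + 7/4q - 22/5 ≠ 0; add h_3 = 13/10p - 3/4q^2 + 7/4q - 22/5 to the basis.

S(f_1,h_3): lcm = pq. S = 9/5p + 15/26q^3 - 35/26q^2 + 70/13q - 77/5.
  leading term p: subtract (18/13)·h_3 from 9/5p + 15/26q^3 - 35/26q^2 + 70/13q - 77/5 → 15/26q^3 - 4/13q^2 + 77/26q - 121/13
  leading term q^3: no divisor's leading term divides it; move 15/26q^3 to the remainder.
  leading term q^2: no divisor's leading term divides it; move -4/13q^2 to the remainder.
  leading term q: no divisor's leading term divides it; move 77/26q to the remainder.
  leading term 1: no divisor's leading term divides it; move -121/13 to the remainder.
  remainder 15/26q^3 - 4/13q^2 + 77/26q - 121/13 ≠ 0; add h_4 = 15/26q^3 - 4/13q^2 + 77/26q - 121/13 to the basis.

The other S-polynomials (S(f_2,h_3), S(f_1,h_4), S(f_2,h_4), S(h_3,h_4)) all reduce to 0 modulo the current basis, so we have a Gröbner basis.
Inter-reduce: drop elements whose leading term is divisible by another's, tail-reduce, and make monic.
Reduced Gröbner basis: {p - 15/26q^2 + 35/26q - 44/13, q^3 - 8/15q^2 + 77/15q - 242/15}.

A lex Gröbner basis eliminates variables successively. Here q^3 - 8/15q^2 + 77/15q - 242/15 depends only on q, with roots {2, -11/15 - 11*sqrt(14)*I/15, -11/15 + 11*sqrt(14)*I/15}; lifting each root through the earlier basis elements recovers the full solutions.
  q = 2: the earlier basis element becomes p - 3 = 0, giving p = 3 — point (3, 2).
  q = -11/15 - 11*sqrt(14)*I/15: the earlier basis element becomes p - 22/65 - 209*sqrt(14)*I/130 = 0, giving p = 22/65 + 209*sqrt(14)*I/130 — point (22/65 + 209*sqrt(14)*I/130, -11/15 - 11*sqrt(14)*I/15).
  q = -11/15 + 11*sqrt(14)*I/15: the earlier basis element becomes p - 22/65 + 209*sqrt(14)*I/130 = 0, giving p = 22/65 - 209*sqrt(14)*I/130 — point (22/65 - 209*sqrt(14)*I/130, -11/15 + 11*sqrt(14)*I/15).
Substituting each solution back into the original system confirms all equations vanish.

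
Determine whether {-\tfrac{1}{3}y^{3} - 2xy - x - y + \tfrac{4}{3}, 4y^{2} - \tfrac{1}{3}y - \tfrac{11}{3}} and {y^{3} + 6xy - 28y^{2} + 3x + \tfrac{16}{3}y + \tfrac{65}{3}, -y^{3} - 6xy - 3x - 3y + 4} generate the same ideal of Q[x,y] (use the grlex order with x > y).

Equality of ideals is decidable: compute both reduced Gröbner bases (unique for the ordering) and check whether they agree.
Buchberger on the first generating set:
f_1 = -\tfrac{1}{3}y^{3} - 2xy - x - y + \tfrac{4}{3}, LT = y^{3}.
f_2 = 4y^{2} - \tfrac{1}{3}y - \tfrac{11}{3}, LT = y^{2}.

S(f_1,f_2): lcm = y^{3}. S = 6xy + \tfrac{1}{12}y^{2} + 3x + \tfrac{47}{12}y - 4.
  leading term xy: no divisor's leading term divides it; move 6xy to the remainder.
  leading term y^{2}: subtract (\tfrac{1}{48})·f_2 from \tfrac{1}{12}y^{2} + 3x + \tfrac{47}{12}y - 4 → 3x + \tfrac{565}{144}y - \tfrac{565}{144}
  leading term x: no divisor's leading term divides it; move 3x to the remainder.
  leading term y: no divisor's leading term divides it; move \tfrac{565}{144}y to the remainder.
  leading term 1: no divisor's leading term divides it; move -\tfrac{565}{144} to the remainder.
  remainder 6xy + 3x + \tfrac{565}{144}y - \tfrac{565}{144} ≠ 0; add g_3 = 6xy + 3x + \tfrac{565}{144}y - \tfrac{565}{144} to the basis.

S(f_1,g_3): lcm = xy^{3}. S = 6x^{2}y - \tfrac{1}{2}xy^{2} - \tfrac{565}{864}y^{3} + 3x^{2} + 3xy + \tfrac{565}{864}y^{2} - 4x.
  leading term x^{2}y: subtract (x)·g_3 from 6x^{2}y - \tfrac{1}{2}xy^{2} - \tfrac{565}{864}y^{3} + 3x^{2} + 3xy + \tfrac{565}{864}y^{2} - 4x → -\tfrac{1}{2}xy^{2} - \tfrac{565}{864}y^{3} - \tfrac{133}{144}xy + \tfrac{565}{864}y^{2} - \tfrac{11}{144}x
  leading term xy^{2}: subtract (-\tfrac{1}{8}x)·f_2 from -\tfrac{1}{2}xy^{2} - \tfrac{565}{864}y^{3} - \tfrac{133}{144}xy + \tfrac{565}{864}y^{2} - \tfrac{11}{144}x → -\tfrac{565}{864}y^{3} - \tfrac{139}{144}xy + \tfrac{565}{864}y^{2} - \tfrac{77}{144}x
  leading term y^{3}: subtract (\tfrac{565}{288})·f_1 from -\tfrac{565}{864}y^{3} - \tfrac{139}{144}xy + \tfrac{565}{864}y^{2} - \tfrac{77}{144}x → \tfrac{71}{24}xy + \tfrac{565}{864}y^{2} + \tfrac{137}{96}x + \tfrac{565}{288}y - \tfrac{565}{216}
  leading term xy: subtract (\tfrac{71}{144})·g_3 from \tfrac{71}{24}xy + \tfrac{565}{864}y^{2} + \tfrac{137}{96}x + \tfrac{565}{288}y - \tfrac{565}{216} → \tfrac{565}{864}y^{2} - \tfrac{5}{96}x + \tfrac{565}{20736}y - \tfrac{14125}{20736}
  leading term y^{2}: subtract (\tfrac{565}{3456})·f_2 from \tfrac{565}{864}y^{2} - \tfrac{5}{96}x + \tfrac{565}{20736}y - \tfrac{14125}{20736} → -\tfrac{5}{96}x + \tfrac{565}{6912}y - \tfrac{565}{6912}
  leading term x: no divisor's leading term divides it; move -\tfrac{5}{96}x to the remainder.
  leading term y: no divisor's leading term divides it; move \tfrac{565}{6912}y to the remainder.
  leading term 1: no divisor's leading term divides it; move -\tfrac{565}{6912} to the remainder.
  remainder -\tfrac{5}{96}x + \tfrac{565}{6912}y - \tfrac{565}{6912} ≠ 0; add g_4 = -\tfrac{5}{96}x + \tfrac{565}{6912}y - \tfrac{565}{6912} to the basis.

The other S-polynomials (S(f_2,g_3), S(f_1,g_4), S(f_2,g_4), S(g_3,g_4)) all reduce to 0 modulo the current basis, so we have a Gröbner basis.
Inter-reduce: drop elements whose leading term is divisible by another's, tail-reduce, and make monic.
Reduced Gröbner basis: {y^{2} - \tfrac{1}{12}y - \tfrac{11}{12}, x - \tfrac{113}{72}y + \tfrac{113}{72}}.

Buchberger on the second generating set:
h_1 = y^{3} + 6xy - 28y^{2} + 3x + \tfrac{16}{3}y + \tfrac{65}{3}, LT = y^{3}.
h_2 = -y^{3} - 6xy - 3x - 3y + 4, LT = y^{3}.

S(h_1,h_2): lcm = y^{3}. S = -28y^{2} + \tfrac{7}{3}y + \tfrac{77}{3}.
  leading term y^{2}: no divisor's leading term divides it; move -28y^{2} to the remainder.
  leading term y: no divisor's leading term divides it; move \tfrac{7}{3}y to the remainder.
  leading term 1: no divisor's leading term divides it; move \tfrac{77}{3} to the remainder.
  remainder -28y^{2} + \tfrac{7}{3}y + \tfrac{77}{3} ≠ 0; add k_3 = -28y^{2} + \tfrac{7}{3}y + \tfrac{77}{3} to the basis.

S(h_1,k_3): lcm = y^{3}. S = 6xy - \tfrac{335}{12}y^{2} + 3x + \tfrac{25}{4}y + \tfrac{65}{3}.
  leading term xy: no divisor's leading term divides it; move 6xy to the remainder.
  leading term y^{2}: subtract (\tfrac{335}{336})·k_3 from -\tfrac{335}{12}y^{2} + 3x + \tfrac{25}{4}y + \tfrac{65}{3} → 3x + \tfrac{565}{144}y - \tfrac{565}{144}
  leading term x: no divisor's leading term divides it; move 3x to the remainder.
  leading term y: no divisor's leading term divides it; move \tfrac{565}{144}y to the remainder.
  leading term 1: no divisor's leading term divides it; move -\tfrac{565}{144} to the remainder.
  remainder 6xy + 3x + \tfrac{565}{144}y - \tfrac{565}{144} ≠ 0; add k_4 = 6xy + 3x + \tfrac{565}{144}y - \tfrac{565}{144} to the basis.

S(h_1,k_4): lcm = xy^{3}. S = 6x^{2}y - \tfrac{57}{2}xy^{2} - \tfrac{565}{864}y^{3} + 3x^{2} + \tfrac{16}{3}xy + \tfrac{565}{864}y^{2} + \tfrac{65}{3}x.
  leading term x^{2}y: subtract (x)·k_4 from 6x^{2}y - \tfrac{57}{2}xy^{2} - \tfrac{565}{864}y^{3} + 3x^{2} + \tfrac{16}{3}xy + \tfrac{565}{864}y^{2} + \tfrac{65}{3}x → -\tfrac{57}{2}xy^{2} - \tfrac{565}{864}y^{3} + \tfrac{203}{144}xy + \tfrac{565}{864}y^{2} + \tfrac{3685}{144}x
  leading term xy^{2}: subtract (\tfrac{57}{56}x)·k_3 from -\tfrac{57}{2}xy^{2} - \tfrac{565}{864}y^{3} + \tfrac{203}{144}xy + \tfrac{565}{864}y^{2} + \tfrac{3685}{144}x → -\tfrac{565}{864}y^{3} - \tfrac{139}{144}xy + \tfrac{565}{864}y^{2} - \tfrac{77}{144}x
  leading term y^{3}: subtract (-\tfrac{565}{864})·h_1 from -\tfrac{565}{864}y^{3} - \tfrac{139}{144}xy + \tfrac{565}{864}y^{2} - \tfrac{77}{144}x → \tfrac{71}{24}xy - \tfrac{565}{32}y^{2} + \tfrac{137}{96}x + \tfrac{565}{162}y + \tfrac{36725}{2592}
  leading term xy: subtract (\tfrac{71}{144})·k_4 from \tfrac{71}{24}xy - \tfrac{565}{32}y^{2} + \tfrac{137}{96}x + \tfrac{565}{162}y + \tfrac{36725}{2592} → -\tfrac{565}{32}y^{2} - \tfrac{5}{96}x + \tfrac{10735}{6912}y + \tfrac{111305}{6912}
  leading term y^{2}: subtract (\tfrac{565}{896})·k_3 from -\tfrac{565}{32}y^{2} - \tfrac{5}{96}x + \tfrac{10735}{6912}y + \tfrac{111305}{6912} → -\tfrac{5}{96}x + \tfrac{565}{6912}y - \tfrac{565}{6912}
  leading term x: no divisor's leading term divides it; move -\tfrac{5}{96}x to the remainder.
  leading term y: no divisor's leading term divides it; move \tfrac{565}{6912}y to the remainder.
  leading term 1: no divisor's leading term divides it; move -\tfrac{565}{6912} to the remainder.
  remainder -\tfrac{5}{96}x + \tfrac{565}{6912}y - \tfrac{565}{6912} ≠ 0; add k_5 = -\tfrac{5}{96}x + \tfrac{565}{6912}y - \tfrac{565}{6912} to the basis.

The other S-polynomials (S(h_2,k_3), S(h_2,k_4), S(k_3,k_4), S(h_1,k_5), S(h_2,k_5), S(k_3,k_5), S(k_4,k_5)) all reduce to 0 modulo the current basis, so we have a Gröbner basis.
Inter-reduce: drop elements whose leading term is divisible by another's, tail-reduce, and make monic.
Reduced Gröbner basis: {y^{2} - \tfrac{1}{12}y - \tfrac{11}{12}, x - \tfrac{113}{72}y + \tfrac{113}{72}}.

Same reduced basis, so the two generating sets span the same ideal.

Yes, the ideals are equal.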